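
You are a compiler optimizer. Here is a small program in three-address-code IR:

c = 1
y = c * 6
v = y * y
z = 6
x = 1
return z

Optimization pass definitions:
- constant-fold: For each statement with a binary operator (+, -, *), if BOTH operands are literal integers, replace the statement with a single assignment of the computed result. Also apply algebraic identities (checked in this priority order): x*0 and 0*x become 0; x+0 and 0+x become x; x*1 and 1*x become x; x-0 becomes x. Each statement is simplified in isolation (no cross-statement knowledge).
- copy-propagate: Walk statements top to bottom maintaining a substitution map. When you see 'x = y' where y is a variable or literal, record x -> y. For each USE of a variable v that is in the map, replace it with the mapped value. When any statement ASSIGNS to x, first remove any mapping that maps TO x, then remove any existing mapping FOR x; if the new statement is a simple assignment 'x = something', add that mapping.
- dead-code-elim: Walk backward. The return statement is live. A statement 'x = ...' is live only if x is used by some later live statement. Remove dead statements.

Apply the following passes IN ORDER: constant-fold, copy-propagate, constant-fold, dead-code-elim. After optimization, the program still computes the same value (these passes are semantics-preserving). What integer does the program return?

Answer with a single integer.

Answer: 6

Derivation:
Initial IR:
  c = 1
  y = c * 6
  v = y * y
  z = 6
  x = 1
  return z
After constant-fold (6 stmts):
  c = 1
  y = c * 6
  v = y * y
  z = 6
  x = 1
  return z
After copy-propagate (6 stmts):
  c = 1
  y = 1 * 6
  v = y * y
  z = 6
  x = 1
  return 6
After constant-fold (6 stmts):
  c = 1
  y = 6
  v = y * y
  z = 6
  x = 1
  return 6
After dead-code-elim (1 stmts):
  return 6
Evaluate:
  c = 1  =>  c = 1
  y = c * 6  =>  y = 6
  v = y * y  =>  v = 36
  z = 6  =>  z = 6
  x = 1  =>  x = 1
  return z = 6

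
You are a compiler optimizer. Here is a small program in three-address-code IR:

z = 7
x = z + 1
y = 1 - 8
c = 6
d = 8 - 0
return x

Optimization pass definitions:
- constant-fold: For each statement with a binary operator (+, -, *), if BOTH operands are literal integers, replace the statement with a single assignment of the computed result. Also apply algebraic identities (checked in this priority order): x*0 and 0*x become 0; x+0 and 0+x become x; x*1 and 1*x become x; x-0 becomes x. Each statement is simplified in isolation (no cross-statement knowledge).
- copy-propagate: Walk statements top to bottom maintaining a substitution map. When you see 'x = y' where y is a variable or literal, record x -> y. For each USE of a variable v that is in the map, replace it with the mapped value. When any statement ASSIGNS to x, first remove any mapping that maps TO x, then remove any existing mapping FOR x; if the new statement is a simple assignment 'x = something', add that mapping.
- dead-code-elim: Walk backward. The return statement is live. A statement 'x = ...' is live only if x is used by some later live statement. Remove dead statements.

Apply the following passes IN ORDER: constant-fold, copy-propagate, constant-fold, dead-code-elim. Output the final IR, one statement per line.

Initial IR:
  z = 7
  x = z + 1
  y = 1 - 8
  c = 6
  d = 8 - 0
  return x
After constant-fold (6 stmts):
  z = 7
  x = z + 1
  y = -7
  c = 6
  d = 8
  return x
After copy-propagate (6 stmts):
  z = 7
  x = 7 + 1
  y = -7
  c = 6
  d = 8
  return x
After constant-fold (6 stmts):
  z = 7
  x = 8
  y = -7
  c = 6
  d = 8
  return x
After dead-code-elim (2 stmts):
  x = 8
  return x

Answer: x = 8
return x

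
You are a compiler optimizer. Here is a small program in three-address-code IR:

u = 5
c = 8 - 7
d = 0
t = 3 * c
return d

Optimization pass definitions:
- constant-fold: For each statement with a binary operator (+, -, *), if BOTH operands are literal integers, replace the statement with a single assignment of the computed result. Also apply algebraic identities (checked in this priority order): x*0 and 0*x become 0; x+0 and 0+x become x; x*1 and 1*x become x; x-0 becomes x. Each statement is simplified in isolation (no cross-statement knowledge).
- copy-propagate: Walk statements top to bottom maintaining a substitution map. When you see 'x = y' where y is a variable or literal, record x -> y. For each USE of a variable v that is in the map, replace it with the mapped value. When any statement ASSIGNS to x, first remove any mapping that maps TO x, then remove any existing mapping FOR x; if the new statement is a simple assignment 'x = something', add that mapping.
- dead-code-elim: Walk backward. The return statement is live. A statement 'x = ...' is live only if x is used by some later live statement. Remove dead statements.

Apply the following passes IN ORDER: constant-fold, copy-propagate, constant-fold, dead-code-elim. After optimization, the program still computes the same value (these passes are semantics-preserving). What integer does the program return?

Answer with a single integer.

Initial IR:
  u = 5
  c = 8 - 7
  d = 0
  t = 3 * c
  return d
After constant-fold (5 stmts):
  u = 5
  c = 1
  d = 0
  t = 3 * c
  return d
After copy-propagate (5 stmts):
  u = 5
  c = 1
  d = 0
  t = 3 * 1
  return 0
After constant-fold (5 stmts):
  u = 5
  c = 1
  d = 0
  t = 3
  return 0
After dead-code-elim (1 stmts):
  return 0
Evaluate:
  u = 5  =>  u = 5
  c = 8 - 7  =>  c = 1
  d = 0  =>  d = 0
  t = 3 * c  =>  t = 3
  return d = 0

Answer: 0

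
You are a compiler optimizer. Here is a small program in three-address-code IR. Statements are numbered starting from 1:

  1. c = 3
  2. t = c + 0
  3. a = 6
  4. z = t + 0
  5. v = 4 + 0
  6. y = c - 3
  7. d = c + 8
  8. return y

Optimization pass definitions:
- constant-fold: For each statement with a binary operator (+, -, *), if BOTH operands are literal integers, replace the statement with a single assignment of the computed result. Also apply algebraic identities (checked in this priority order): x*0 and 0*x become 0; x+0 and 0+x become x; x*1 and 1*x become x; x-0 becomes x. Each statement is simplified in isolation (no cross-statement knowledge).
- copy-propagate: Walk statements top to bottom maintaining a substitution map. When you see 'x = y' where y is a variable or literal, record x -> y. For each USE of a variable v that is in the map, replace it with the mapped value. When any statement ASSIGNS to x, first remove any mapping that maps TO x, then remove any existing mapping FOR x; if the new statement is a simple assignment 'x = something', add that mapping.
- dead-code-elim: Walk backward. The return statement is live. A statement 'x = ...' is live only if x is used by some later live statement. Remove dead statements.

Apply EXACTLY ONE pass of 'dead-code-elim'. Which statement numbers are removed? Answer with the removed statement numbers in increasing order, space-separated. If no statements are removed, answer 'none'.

Answer: 2 3 4 5 7

Derivation:
Backward liveness scan:
Stmt 1 'c = 3': KEEP (c is live); live-in = []
Stmt 2 't = c + 0': DEAD (t not in live set ['c'])
Stmt 3 'a = 6': DEAD (a not in live set ['c'])
Stmt 4 'z = t + 0': DEAD (z not in live set ['c'])
Stmt 5 'v = 4 + 0': DEAD (v not in live set ['c'])
Stmt 6 'y = c - 3': KEEP (y is live); live-in = ['c']
Stmt 7 'd = c + 8': DEAD (d not in live set ['y'])
Stmt 8 'return y': KEEP (return); live-in = ['y']
Removed statement numbers: [2, 3, 4, 5, 7]
Surviving IR:
  c = 3
  y = c - 3
  return y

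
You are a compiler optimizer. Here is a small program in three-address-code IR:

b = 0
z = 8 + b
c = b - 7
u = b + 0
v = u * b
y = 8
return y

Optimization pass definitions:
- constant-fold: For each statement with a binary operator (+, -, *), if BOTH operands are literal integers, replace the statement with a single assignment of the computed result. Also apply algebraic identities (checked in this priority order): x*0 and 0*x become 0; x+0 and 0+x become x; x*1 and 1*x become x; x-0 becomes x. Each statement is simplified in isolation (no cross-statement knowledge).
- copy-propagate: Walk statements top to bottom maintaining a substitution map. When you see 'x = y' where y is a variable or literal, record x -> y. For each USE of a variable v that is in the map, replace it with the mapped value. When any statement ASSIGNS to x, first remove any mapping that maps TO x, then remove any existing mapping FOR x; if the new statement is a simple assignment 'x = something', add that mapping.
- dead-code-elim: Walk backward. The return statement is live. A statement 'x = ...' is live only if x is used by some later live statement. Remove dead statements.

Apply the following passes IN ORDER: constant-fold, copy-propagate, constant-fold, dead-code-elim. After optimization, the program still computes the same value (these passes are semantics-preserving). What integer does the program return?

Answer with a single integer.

Initial IR:
  b = 0
  z = 8 + b
  c = b - 7
  u = b + 0
  v = u * b
  y = 8
  return y
After constant-fold (7 stmts):
  b = 0
  z = 8 + b
  c = b - 7
  u = b
  v = u * b
  y = 8
  return y
After copy-propagate (7 stmts):
  b = 0
  z = 8 + 0
  c = 0 - 7
  u = 0
  v = 0 * 0
  y = 8
  return 8
After constant-fold (7 stmts):
  b = 0
  z = 8
  c = -7
  u = 0
  v = 0
  y = 8
  return 8
After dead-code-elim (1 stmts):
  return 8
Evaluate:
  b = 0  =>  b = 0
  z = 8 + b  =>  z = 8
  c = b - 7  =>  c = -7
  u = b + 0  =>  u = 0
  v = u * b  =>  v = 0
  y = 8  =>  y = 8
  return y = 8

Answer: 8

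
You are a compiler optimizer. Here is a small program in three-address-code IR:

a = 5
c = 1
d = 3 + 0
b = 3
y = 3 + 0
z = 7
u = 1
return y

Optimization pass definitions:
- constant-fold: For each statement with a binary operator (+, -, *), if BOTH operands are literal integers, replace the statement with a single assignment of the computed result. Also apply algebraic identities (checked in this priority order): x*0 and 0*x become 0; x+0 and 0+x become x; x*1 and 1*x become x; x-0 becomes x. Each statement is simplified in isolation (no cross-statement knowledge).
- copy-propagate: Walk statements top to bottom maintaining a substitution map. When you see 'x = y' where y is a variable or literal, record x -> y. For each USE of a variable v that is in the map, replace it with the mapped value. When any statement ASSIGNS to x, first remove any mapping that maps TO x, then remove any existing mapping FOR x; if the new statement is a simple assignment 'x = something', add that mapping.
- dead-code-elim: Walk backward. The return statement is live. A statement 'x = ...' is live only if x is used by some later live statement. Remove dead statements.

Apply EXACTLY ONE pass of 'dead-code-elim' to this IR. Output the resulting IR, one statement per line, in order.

Answer: y = 3 + 0
return y

Derivation:
Applying dead-code-elim statement-by-statement:
  [8] return y  -> KEEP (return); live=['y']
  [7] u = 1  -> DEAD (u not live)
  [6] z = 7  -> DEAD (z not live)
  [5] y = 3 + 0  -> KEEP; live=[]
  [4] b = 3  -> DEAD (b not live)
  [3] d = 3 + 0  -> DEAD (d not live)
  [2] c = 1  -> DEAD (c not live)
  [1] a = 5  -> DEAD (a not live)
Result (2 stmts):
  y = 3 + 0
  return y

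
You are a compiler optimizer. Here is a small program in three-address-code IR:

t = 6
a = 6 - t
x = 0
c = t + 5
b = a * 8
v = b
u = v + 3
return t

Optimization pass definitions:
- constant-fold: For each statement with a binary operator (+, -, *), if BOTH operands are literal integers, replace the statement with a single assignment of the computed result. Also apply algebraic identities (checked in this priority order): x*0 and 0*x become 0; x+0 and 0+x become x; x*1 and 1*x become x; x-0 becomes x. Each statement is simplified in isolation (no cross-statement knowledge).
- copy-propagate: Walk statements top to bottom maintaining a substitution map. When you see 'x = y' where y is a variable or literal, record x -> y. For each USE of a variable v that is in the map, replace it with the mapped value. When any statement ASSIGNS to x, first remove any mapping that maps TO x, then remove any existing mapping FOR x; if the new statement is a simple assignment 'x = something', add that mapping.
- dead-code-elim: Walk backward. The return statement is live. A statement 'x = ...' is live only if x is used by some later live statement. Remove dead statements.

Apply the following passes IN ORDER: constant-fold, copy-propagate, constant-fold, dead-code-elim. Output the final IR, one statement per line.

Answer: return 6

Derivation:
Initial IR:
  t = 6
  a = 6 - t
  x = 0
  c = t + 5
  b = a * 8
  v = b
  u = v + 3
  return t
After constant-fold (8 stmts):
  t = 6
  a = 6 - t
  x = 0
  c = t + 5
  b = a * 8
  v = b
  u = v + 3
  return t
After copy-propagate (8 stmts):
  t = 6
  a = 6 - 6
  x = 0
  c = 6 + 5
  b = a * 8
  v = b
  u = b + 3
  return 6
After constant-fold (8 stmts):
  t = 6
  a = 0
  x = 0
  c = 11
  b = a * 8
  v = b
  u = b + 3
  return 6
After dead-code-elim (1 stmts):
  return 6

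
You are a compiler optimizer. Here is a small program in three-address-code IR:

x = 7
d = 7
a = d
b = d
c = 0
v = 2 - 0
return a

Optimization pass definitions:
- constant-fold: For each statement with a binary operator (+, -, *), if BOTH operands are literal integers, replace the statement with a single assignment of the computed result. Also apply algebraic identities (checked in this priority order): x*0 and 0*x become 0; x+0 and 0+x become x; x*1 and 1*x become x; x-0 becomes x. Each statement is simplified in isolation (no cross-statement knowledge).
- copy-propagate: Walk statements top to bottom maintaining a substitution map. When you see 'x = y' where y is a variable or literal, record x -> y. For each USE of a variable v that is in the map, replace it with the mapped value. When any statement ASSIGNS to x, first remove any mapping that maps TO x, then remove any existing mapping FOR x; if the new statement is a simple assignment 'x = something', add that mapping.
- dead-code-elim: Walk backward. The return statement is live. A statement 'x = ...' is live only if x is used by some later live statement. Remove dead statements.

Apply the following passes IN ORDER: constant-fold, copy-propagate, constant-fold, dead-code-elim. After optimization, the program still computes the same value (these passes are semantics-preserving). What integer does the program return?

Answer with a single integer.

Initial IR:
  x = 7
  d = 7
  a = d
  b = d
  c = 0
  v = 2 - 0
  return a
After constant-fold (7 stmts):
  x = 7
  d = 7
  a = d
  b = d
  c = 0
  v = 2
  return a
After copy-propagate (7 stmts):
  x = 7
  d = 7
  a = 7
  b = 7
  c = 0
  v = 2
  return 7
After constant-fold (7 stmts):
  x = 7
  d = 7
  a = 7
  b = 7
  c = 0
  v = 2
  return 7
After dead-code-elim (1 stmts):
  return 7
Evaluate:
  x = 7  =>  x = 7
  d = 7  =>  d = 7
  a = d  =>  a = 7
  b = d  =>  b = 7
  c = 0  =>  c = 0
  v = 2 - 0  =>  v = 2
  return a = 7

Answer: 7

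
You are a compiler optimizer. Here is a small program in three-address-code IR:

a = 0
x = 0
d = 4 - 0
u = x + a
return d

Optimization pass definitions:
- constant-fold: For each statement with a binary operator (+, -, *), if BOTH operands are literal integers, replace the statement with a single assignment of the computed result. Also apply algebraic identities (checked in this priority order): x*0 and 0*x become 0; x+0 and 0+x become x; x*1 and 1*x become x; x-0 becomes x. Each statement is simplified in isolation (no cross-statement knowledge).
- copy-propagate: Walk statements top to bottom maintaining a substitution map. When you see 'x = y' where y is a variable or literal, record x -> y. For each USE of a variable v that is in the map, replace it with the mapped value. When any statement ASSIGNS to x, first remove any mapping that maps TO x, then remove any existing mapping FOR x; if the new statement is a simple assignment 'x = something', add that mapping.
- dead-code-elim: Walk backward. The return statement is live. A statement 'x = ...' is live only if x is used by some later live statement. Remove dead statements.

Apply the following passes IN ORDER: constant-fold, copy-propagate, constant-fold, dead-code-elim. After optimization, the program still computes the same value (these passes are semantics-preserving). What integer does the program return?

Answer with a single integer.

Initial IR:
  a = 0
  x = 0
  d = 4 - 0
  u = x + a
  return d
After constant-fold (5 stmts):
  a = 0
  x = 0
  d = 4
  u = x + a
  return d
After copy-propagate (5 stmts):
  a = 0
  x = 0
  d = 4
  u = 0 + 0
  return 4
After constant-fold (5 stmts):
  a = 0
  x = 0
  d = 4
  u = 0
  return 4
After dead-code-elim (1 stmts):
  return 4
Evaluate:
  a = 0  =>  a = 0
  x = 0  =>  x = 0
  d = 4 - 0  =>  d = 4
  u = x + a  =>  u = 0
  return d = 4

Answer: 4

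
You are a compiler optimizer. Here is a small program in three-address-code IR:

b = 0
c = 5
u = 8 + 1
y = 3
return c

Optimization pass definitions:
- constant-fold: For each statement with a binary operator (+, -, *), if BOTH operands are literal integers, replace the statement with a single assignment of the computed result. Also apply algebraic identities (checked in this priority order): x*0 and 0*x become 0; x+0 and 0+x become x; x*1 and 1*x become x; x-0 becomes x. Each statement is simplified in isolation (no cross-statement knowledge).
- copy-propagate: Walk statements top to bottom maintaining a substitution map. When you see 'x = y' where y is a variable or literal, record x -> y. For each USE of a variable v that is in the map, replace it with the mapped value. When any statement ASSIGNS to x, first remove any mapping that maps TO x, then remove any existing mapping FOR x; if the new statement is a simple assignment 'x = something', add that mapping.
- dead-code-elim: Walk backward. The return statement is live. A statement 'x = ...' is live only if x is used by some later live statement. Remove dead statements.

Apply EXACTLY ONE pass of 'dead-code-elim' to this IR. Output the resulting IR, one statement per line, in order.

Answer: c = 5
return c

Derivation:
Applying dead-code-elim statement-by-statement:
  [5] return c  -> KEEP (return); live=['c']
  [4] y = 3  -> DEAD (y not live)
  [3] u = 8 + 1  -> DEAD (u not live)
  [2] c = 5  -> KEEP; live=[]
  [1] b = 0  -> DEAD (b not live)
Result (2 stmts):
  c = 5
  return c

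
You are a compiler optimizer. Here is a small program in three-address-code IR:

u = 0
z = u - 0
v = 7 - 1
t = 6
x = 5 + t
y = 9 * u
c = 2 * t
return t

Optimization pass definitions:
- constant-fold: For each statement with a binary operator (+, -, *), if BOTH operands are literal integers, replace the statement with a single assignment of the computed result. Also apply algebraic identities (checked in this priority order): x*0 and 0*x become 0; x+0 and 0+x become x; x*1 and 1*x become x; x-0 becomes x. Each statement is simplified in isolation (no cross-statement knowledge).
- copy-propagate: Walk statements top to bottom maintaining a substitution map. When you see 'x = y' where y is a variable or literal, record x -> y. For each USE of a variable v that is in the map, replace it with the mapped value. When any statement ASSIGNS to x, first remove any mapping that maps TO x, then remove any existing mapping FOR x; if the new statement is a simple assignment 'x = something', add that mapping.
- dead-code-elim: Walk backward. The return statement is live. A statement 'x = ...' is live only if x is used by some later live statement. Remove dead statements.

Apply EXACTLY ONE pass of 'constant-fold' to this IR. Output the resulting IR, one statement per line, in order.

Answer: u = 0
z = u
v = 6
t = 6
x = 5 + t
y = 9 * u
c = 2 * t
return t

Derivation:
Applying constant-fold statement-by-statement:
  [1] u = 0  (unchanged)
  [2] z = u - 0  -> z = u
  [3] v = 7 - 1  -> v = 6
  [4] t = 6  (unchanged)
  [5] x = 5 + t  (unchanged)
  [6] y = 9 * u  (unchanged)
  [7] c = 2 * t  (unchanged)
  [8] return t  (unchanged)
Result (8 stmts):
  u = 0
  z = u
  v = 6
  t = 6
  x = 5 + t
  y = 9 * u
  c = 2 * t
  return t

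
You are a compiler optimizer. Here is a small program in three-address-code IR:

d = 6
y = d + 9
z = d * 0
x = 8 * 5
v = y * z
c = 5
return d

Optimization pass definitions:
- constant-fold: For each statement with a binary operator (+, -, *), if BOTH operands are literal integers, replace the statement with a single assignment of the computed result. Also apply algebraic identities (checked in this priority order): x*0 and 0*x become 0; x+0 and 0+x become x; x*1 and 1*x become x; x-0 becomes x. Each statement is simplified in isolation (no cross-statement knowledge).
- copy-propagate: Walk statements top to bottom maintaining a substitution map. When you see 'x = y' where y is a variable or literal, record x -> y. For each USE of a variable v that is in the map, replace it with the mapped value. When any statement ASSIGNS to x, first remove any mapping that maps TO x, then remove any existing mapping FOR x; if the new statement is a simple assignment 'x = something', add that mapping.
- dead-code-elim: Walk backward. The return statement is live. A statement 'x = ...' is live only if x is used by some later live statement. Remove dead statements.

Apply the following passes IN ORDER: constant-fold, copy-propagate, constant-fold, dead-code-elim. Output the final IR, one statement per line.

Initial IR:
  d = 6
  y = d + 9
  z = d * 0
  x = 8 * 5
  v = y * z
  c = 5
  return d
After constant-fold (7 stmts):
  d = 6
  y = d + 9
  z = 0
  x = 40
  v = y * z
  c = 5
  return d
After copy-propagate (7 stmts):
  d = 6
  y = 6 + 9
  z = 0
  x = 40
  v = y * 0
  c = 5
  return 6
After constant-fold (7 stmts):
  d = 6
  y = 15
  z = 0
  x = 40
  v = 0
  c = 5
  return 6
After dead-code-elim (1 stmts):
  return 6

Answer: return 6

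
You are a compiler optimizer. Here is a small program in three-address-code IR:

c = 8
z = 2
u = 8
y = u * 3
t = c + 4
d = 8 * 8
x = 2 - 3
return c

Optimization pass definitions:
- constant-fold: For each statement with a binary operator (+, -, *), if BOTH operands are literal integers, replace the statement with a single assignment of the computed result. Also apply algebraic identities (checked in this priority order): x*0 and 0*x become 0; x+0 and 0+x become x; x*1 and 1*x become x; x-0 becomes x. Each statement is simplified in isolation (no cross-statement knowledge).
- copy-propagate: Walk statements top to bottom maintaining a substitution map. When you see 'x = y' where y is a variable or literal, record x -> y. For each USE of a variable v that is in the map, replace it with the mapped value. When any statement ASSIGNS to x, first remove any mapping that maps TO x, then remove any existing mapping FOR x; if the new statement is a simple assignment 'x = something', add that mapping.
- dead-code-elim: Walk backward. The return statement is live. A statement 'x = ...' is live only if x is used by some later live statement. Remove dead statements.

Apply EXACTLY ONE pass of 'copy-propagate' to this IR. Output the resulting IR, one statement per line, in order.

Applying copy-propagate statement-by-statement:
  [1] c = 8  (unchanged)
  [2] z = 2  (unchanged)
  [3] u = 8  (unchanged)
  [4] y = u * 3  -> y = 8 * 3
  [5] t = c + 4  -> t = 8 + 4
  [6] d = 8 * 8  (unchanged)
  [7] x = 2 - 3  (unchanged)
  [8] return c  -> return 8
Result (8 stmts):
  c = 8
  z = 2
  u = 8
  y = 8 * 3
  t = 8 + 4
  d = 8 * 8
  x = 2 - 3
  return 8

Answer: c = 8
z = 2
u = 8
y = 8 * 3
t = 8 + 4
d = 8 * 8
x = 2 - 3
return 8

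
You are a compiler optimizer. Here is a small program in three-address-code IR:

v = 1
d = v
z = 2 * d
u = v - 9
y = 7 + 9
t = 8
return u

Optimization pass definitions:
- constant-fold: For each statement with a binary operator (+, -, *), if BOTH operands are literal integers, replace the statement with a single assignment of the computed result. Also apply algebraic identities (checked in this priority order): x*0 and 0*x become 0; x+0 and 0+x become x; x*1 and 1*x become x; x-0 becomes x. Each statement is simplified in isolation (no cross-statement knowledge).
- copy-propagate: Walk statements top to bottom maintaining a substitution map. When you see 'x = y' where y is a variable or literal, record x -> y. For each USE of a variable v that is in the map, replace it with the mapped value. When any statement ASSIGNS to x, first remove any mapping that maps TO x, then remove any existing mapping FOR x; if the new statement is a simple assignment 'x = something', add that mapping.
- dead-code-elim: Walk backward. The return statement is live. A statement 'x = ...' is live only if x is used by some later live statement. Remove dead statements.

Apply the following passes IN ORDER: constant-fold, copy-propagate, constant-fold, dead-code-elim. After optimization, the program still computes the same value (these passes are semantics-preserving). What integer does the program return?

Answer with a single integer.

Initial IR:
  v = 1
  d = v
  z = 2 * d
  u = v - 9
  y = 7 + 9
  t = 8
  return u
After constant-fold (7 stmts):
  v = 1
  d = v
  z = 2 * d
  u = v - 9
  y = 16
  t = 8
  return u
After copy-propagate (7 stmts):
  v = 1
  d = 1
  z = 2 * 1
  u = 1 - 9
  y = 16
  t = 8
  return u
After constant-fold (7 stmts):
  v = 1
  d = 1
  z = 2
  u = -8
  y = 16
  t = 8
  return u
After dead-code-elim (2 stmts):
  u = -8
  return u
Evaluate:
  v = 1  =>  v = 1
  d = v  =>  d = 1
  z = 2 * d  =>  z = 2
  u = v - 9  =>  u = -8
  y = 7 + 9  =>  y = 16
  t = 8  =>  t = 8
  return u = -8

Answer: -8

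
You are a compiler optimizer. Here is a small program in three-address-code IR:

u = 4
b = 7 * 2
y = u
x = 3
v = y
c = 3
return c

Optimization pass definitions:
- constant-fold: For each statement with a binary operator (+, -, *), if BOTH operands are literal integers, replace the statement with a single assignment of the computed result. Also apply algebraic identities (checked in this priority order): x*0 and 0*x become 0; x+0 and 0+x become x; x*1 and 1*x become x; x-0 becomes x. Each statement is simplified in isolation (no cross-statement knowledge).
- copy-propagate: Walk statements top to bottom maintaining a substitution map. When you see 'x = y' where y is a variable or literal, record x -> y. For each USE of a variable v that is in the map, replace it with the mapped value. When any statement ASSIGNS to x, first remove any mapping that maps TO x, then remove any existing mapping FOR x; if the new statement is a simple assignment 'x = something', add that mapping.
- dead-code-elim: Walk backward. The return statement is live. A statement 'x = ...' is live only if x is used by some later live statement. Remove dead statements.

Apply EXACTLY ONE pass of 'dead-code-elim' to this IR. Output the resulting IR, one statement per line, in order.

Answer: c = 3
return c

Derivation:
Applying dead-code-elim statement-by-statement:
  [7] return c  -> KEEP (return); live=['c']
  [6] c = 3  -> KEEP; live=[]
  [5] v = y  -> DEAD (v not live)
  [4] x = 3  -> DEAD (x not live)
  [3] y = u  -> DEAD (y not live)
  [2] b = 7 * 2  -> DEAD (b not live)
  [1] u = 4  -> DEAD (u not live)
Result (2 stmts):
  c = 3
  return c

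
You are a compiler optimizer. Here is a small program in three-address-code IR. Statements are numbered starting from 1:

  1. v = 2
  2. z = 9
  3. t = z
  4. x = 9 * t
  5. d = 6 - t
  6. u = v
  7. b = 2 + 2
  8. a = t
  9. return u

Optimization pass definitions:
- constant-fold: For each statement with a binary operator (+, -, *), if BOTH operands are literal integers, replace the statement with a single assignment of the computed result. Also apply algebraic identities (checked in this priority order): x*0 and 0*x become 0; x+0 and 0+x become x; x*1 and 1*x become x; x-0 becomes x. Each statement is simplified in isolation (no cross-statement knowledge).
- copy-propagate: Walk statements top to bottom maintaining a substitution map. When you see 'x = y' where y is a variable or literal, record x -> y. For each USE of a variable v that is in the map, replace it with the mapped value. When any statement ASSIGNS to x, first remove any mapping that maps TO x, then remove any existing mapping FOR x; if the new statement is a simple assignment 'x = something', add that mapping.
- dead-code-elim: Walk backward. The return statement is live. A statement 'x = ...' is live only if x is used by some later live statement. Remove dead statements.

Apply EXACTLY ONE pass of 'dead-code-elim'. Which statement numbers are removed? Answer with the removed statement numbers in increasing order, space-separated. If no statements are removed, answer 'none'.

Answer: 2 3 4 5 7 8

Derivation:
Backward liveness scan:
Stmt 1 'v = 2': KEEP (v is live); live-in = []
Stmt 2 'z = 9': DEAD (z not in live set ['v'])
Stmt 3 't = z': DEAD (t not in live set ['v'])
Stmt 4 'x = 9 * t': DEAD (x not in live set ['v'])
Stmt 5 'd = 6 - t': DEAD (d not in live set ['v'])
Stmt 6 'u = v': KEEP (u is live); live-in = ['v']
Stmt 7 'b = 2 + 2': DEAD (b not in live set ['u'])
Stmt 8 'a = t': DEAD (a not in live set ['u'])
Stmt 9 'return u': KEEP (return); live-in = ['u']
Removed statement numbers: [2, 3, 4, 5, 7, 8]
Surviving IR:
  v = 2
  u = v
  return u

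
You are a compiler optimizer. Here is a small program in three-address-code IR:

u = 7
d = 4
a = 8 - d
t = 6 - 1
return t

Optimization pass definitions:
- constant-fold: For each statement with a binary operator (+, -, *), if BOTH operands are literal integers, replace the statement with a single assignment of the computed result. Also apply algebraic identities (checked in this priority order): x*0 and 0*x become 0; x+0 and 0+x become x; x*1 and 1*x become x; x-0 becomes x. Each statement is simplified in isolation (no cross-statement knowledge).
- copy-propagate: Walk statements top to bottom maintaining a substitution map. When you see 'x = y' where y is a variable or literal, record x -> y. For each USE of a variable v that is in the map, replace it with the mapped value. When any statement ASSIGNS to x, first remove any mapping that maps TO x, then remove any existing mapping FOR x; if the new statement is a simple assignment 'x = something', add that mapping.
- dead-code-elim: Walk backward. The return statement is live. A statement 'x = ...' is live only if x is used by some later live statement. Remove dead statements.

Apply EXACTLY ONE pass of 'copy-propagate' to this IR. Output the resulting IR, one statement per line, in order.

Applying copy-propagate statement-by-statement:
  [1] u = 7  (unchanged)
  [2] d = 4  (unchanged)
  [3] a = 8 - d  -> a = 8 - 4
  [4] t = 6 - 1  (unchanged)
  [5] return t  (unchanged)
Result (5 stmts):
  u = 7
  d = 4
  a = 8 - 4
  t = 6 - 1
  return t

Answer: u = 7
d = 4
a = 8 - 4
t = 6 - 1
return t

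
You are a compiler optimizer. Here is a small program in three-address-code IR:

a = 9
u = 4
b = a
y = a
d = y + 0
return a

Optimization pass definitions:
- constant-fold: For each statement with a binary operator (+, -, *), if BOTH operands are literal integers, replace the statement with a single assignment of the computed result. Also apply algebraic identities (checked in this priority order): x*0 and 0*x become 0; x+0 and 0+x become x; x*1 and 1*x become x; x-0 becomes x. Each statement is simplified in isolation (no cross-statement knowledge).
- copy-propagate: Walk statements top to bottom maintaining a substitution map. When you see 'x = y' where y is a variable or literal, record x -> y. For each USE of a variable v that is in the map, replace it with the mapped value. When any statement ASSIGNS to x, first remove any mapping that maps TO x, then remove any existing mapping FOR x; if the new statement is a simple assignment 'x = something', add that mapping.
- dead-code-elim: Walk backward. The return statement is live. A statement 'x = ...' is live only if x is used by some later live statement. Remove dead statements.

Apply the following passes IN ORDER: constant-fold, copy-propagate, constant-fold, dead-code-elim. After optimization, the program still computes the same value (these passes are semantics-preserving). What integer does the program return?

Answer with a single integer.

Answer: 9

Derivation:
Initial IR:
  a = 9
  u = 4
  b = a
  y = a
  d = y + 0
  return a
After constant-fold (6 stmts):
  a = 9
  u = 4
  b = a
  y = a
  d = y
  return a
After copy-propagate (6 stmts):
  a = 9
  u = 4
  b = 9
  y = 9
  d = 9
  return 9
After constant-fold (6 stmts):
  a = 9
  u = 4
  b = 9
  y = 9
  d = 9
  return 9
After dead-code-elim (1 stmts):
  return 9
Evaluate:
  a = 9  =>  a = 9
  u = 4  =>  u = 4
  b = a  =>  b = 9
  y = a  =>  y = 9
  d = y + 0  =>  d = 9
  return a = 9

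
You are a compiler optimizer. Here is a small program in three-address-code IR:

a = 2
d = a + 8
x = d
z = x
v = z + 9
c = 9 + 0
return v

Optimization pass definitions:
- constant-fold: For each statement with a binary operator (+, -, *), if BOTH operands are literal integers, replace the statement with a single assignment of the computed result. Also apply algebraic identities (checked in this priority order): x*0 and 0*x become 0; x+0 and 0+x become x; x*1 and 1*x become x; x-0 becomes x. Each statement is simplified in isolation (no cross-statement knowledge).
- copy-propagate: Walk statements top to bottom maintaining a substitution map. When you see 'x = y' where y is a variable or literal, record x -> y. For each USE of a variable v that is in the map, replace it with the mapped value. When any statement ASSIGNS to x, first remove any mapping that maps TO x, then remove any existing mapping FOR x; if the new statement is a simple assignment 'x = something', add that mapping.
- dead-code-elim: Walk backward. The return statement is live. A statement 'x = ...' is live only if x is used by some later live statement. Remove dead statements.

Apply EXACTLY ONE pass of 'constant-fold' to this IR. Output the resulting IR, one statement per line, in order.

Applying constant-fold statement-by-statement:
  [1] a = 2  (unchanged)
  [2] d = a + 8  (unchanged)
  [3] x = d  (unchanged)
  [4] z = x  (unchanged)
  [5] v = z + 9  (unchanged)
  [6] c = 9 + 0  -> c = 9
  [7] return v  (unchanged)
Result (7 stmts):
  a = 2
  d = a + 8
  x = d
  z = x
  v = z + 9
  c = 9
  return v

Answer: a = 2
d = a + 8
x = d
z = x
v = z + 9
c = 9
return v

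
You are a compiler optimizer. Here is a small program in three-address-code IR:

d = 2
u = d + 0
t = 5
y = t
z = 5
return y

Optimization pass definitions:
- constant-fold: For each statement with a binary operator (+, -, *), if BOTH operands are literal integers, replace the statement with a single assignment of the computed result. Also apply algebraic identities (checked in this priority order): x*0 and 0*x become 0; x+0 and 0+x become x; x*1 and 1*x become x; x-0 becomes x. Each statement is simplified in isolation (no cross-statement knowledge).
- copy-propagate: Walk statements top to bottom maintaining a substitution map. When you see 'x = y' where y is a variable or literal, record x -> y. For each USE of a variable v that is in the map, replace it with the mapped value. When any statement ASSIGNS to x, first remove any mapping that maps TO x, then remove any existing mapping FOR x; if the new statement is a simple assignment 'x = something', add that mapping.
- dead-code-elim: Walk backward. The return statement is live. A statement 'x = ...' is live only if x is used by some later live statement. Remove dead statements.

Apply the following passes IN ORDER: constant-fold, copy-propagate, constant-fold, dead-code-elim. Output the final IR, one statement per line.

Answer: return 5

Derivation:
Initial IR:
  d = 2
  u = d + 0
  t = 5
  y = t
  z = 5
  return y
After constant-fold (6 stmts):
  d = 2
  u = d
  t = 5
  y = t
  z = 5
  return y
After copy-propagate (6 stmts):
  d = 2
  u = 2
  t = 5
  y = 5
  z = 5
  return 5
After constant-fold (6 stmts):
  d = 2
  u = 2
  t = 5
  y = 5
  z = 5
  return 5
After dead-code-elim (1 stmts):
  return 5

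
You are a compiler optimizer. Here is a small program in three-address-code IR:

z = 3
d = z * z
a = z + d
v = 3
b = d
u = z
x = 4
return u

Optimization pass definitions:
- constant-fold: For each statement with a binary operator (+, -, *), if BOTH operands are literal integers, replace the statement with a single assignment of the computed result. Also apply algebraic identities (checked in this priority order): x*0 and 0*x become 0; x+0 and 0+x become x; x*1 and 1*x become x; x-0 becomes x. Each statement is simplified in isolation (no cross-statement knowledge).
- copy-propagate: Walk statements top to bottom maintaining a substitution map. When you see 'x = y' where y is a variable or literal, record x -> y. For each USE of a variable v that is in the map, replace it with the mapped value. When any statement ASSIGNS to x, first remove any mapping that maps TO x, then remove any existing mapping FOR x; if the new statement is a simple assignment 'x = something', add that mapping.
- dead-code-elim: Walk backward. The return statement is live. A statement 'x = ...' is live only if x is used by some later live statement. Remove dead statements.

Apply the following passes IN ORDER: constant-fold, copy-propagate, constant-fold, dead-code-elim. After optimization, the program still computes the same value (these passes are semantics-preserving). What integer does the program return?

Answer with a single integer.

Answer: 3

Derivation:
Initial IR:
  z = 3
  d = z * z
  a = z + d
  v = 3
  b = d
  u = z
  x = 4
  return u
After constant-fold (8 stmts):
  z = 3
  d = z * z
  a = z + d
  v = 3
  b = d
  u = z
  x = 4
  return u
After copy-propagate (8 stmts):
  z = 3
  d = 3 * 3
  a = 3 + d
  v = 3
  b = d
  u = 3
  x = 4
  return 3
After constant-fold (8 stmts):
  z = 3
  d = 9
  a = 3 + d
  v = 3
  b = d
  u = 3
  x = 4
  return 3
After dead-code-elim (1 stmts):
  return 3
Evaluate:
  z = 3  =>  z = 3
  d = z * z  =>  d = 9
  a = z + d  =>  a = 12
  v = 3  =>  v = 3
  b = d  =>  b = 9
  u = z  =>  u = 3
  x = 4  =>  x = 4
  return u = 3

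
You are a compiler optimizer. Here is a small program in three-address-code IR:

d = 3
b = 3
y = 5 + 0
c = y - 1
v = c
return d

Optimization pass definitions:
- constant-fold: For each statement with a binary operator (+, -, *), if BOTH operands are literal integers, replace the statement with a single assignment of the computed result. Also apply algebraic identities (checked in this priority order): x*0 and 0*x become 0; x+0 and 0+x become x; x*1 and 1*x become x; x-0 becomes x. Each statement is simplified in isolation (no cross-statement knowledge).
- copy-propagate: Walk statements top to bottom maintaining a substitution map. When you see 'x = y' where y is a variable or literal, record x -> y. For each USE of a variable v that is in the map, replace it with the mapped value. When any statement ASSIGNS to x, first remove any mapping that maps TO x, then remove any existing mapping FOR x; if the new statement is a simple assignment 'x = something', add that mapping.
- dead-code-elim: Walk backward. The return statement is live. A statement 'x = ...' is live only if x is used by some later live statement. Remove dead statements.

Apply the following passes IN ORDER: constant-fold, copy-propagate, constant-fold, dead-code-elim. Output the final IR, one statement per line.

Answer: return 3

Derivation:
Initial IR:
  d = 3
  b = 3
  y = 5 + 0
  c = y - 1
  v = c
  return d
After constant-fold (6 stmts):
  d = 3
  b = 3
  y = 5
  c = y - 1
  v = c
  return d
After copy-propagate (6 stmts):
  d = 3
  b = 3
  y = 5
  c = 5 - 1
  v = c
  return 3
After constant-fold (6 stmts):
  d = 3
  b = 3
  y = 5
  c = 4
  v = c
  return 3
After dead-code-elim (1 stmts):
  return 3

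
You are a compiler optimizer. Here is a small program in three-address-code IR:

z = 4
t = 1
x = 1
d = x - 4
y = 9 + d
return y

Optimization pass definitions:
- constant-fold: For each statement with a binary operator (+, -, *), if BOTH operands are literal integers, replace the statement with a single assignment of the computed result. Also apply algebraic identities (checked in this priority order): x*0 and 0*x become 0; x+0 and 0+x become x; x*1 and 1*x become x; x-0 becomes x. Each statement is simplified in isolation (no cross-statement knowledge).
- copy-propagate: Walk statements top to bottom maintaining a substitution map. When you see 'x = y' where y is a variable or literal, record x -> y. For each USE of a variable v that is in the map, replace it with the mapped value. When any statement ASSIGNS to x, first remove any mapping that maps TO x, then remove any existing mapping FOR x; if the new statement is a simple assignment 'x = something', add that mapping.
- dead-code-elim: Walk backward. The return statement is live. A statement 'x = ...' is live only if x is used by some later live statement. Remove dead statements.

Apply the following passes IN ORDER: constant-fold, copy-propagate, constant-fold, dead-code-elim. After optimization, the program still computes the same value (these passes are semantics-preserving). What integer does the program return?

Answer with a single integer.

Initial IR:
  z = 4
  t = 1
  x = 1
  d = x - 4
  y = 9 + d
  return y
After constant-fold (6 stmts):
  z = 4
  t = 1
  x = 1
  d = x - 4
  y = 9 + d
  return y
After copy-propagate (6 stmts):
  z = 4
  t = 1
  x = 1
  d = 1 - 4
  y = 9 + d
  return y
After constant-fold (6 stmts):
  z = 4
  t = 1
  x = 1
  d = -3
  y = 9 + d
  return y
After dead-code-elim (3 stmts):
  d = -3
  y = 9 + d
  return y
Evaluate:
  z = 4  =>  z = 4
  t = 1  =>  t = 1
  x = 1  =>  x = 1
  d = x - 4  =>  d = -3
  y = 9 + d  =>  y = 6
  return y = 6

Answer: 6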